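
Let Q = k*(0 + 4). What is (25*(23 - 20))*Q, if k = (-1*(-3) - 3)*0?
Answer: 0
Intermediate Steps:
k = 0 (k = (3 - 3)*0 = 0*0 = 0)
Q = 0 (Q = 0*(0 + 4) = 0*4 = 0)
(25*(23 - 20))*Q = (25*(23 - 20))*0 = (25*3)*0 = 75*0 = 0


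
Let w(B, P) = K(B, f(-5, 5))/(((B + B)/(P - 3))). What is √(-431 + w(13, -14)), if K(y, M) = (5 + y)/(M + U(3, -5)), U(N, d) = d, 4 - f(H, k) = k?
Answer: I*√290030/26 ≈ 20.713*I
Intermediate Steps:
f(H, k) = 4 - k
K(y, M) = (5 + y)/(-5 + M) (K(y, M) = (5 + y)/(M - 5) = (5 + y)/(-5 + M))
w(B, P) = (-3 + P)*(-⅚ - B/6)/(2*B) (w(B, P) = ((5 + B)/(-5 + (4 - 1*5)))/(((B + B)/(P - 3))) = ((5 + B)/(-5 + (4 - 5)))/(((2*B)/(-3 + P))) = ((5 + B)/(-5 - 1))/((2*B/(-3 + P))) = ((5 + B)/(-6))*((-3 + P)/(2*B)) = (-(5 + B)/6)*((-3 + P)/(2*B)) = (-⅚ - B/6)*((-3 + P)/(2*B)) = (-3 + P)*(-⅚ - B/6)/(2*B))
√(-431 + w(13, -14)) = √(-431 - 1/12*(-3 - 14)*(5 + 13)/13) = √(-431 - 1/12*1/13*(-17)*18) = √(-431 + 51/26) = √(-11155/26) = I*√290030/26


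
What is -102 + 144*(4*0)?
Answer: -102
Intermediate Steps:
-102 + 144*(4*0) = -102 + 144*0 = -102 + 0 = -102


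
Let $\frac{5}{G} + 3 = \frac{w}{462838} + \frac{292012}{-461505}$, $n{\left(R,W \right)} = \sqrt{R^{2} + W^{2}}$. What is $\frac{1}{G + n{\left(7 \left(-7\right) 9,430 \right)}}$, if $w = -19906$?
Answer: $\frac{209636294723058868957050}{58467638597828161982617149379} + \frac{154114000857462196522084 \sqrt{379381}}{58467638597828161982617149379} \approx 0.0016271$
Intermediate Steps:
$G = - \frac{534005127975}{392573561078}$ ($G = \frac{5}{-3 + \left(- \frac{19906}{462838} + \frac{292012}{-461505}\right)} = \frac{5}{-3 + \left(\left(-19906\right) \frac{1}{462838} + 292012 \left(- \frac{1}{461505}\right)\right)} = \frac{5}{-3 - \frac{72170484293}{106801025595}} = \frac{5}{- \frac{392573561078}{106801025595}} = 5 \left(- \frac{106801025595}{392573561078}\right) = - \frac{534005127975}{392573561078} \approx -1.3603$)
$\frac{1}{G + n{\left(7 \left(-7\right) 9,430 \right)}} = \frac{1}{- \frac{534005127975}{392573561078} + \sqrt{\left(7 \left(-7\right) 9\right)^{2} + 430^{2}}} = \frac{1}{- \frac{534005127975}{392573561078} + \sqrt{\left(\left(-49\right) 9\right)^{2} + 184900}} = \frac{1}{- \frac{534005127975}{392573561078} + \sqrt{\left(-441\right)^{2} + 184900}} = \frac{1}{- \frac{534005127975}{392573561078} + \sqrt{194481 + 184900}} = \frac{1}{- \frac{534005127975}{392573561078} + \sqrt{379381}}$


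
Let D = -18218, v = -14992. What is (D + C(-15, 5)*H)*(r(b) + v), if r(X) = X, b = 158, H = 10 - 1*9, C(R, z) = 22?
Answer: 269919464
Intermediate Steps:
H = 1 (H = 10 - 9 = 1)
(D + C(-15, 5)*H)*(r(b) + v) = (-18218 + 22*1)*(158 - 14992) = (-18218 + 22)*(-14834) = -18196*(-14834) = 269919464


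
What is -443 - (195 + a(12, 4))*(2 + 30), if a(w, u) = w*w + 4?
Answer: -11419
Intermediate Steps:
a(w, u) = 4 + w² (a(w, u) = w² + 4 = 4 + w²)
-443 - (195 + a(12, 4))*(2 + 30) = -443 - (195 + (4 + 12²))*(2 + 30) = -443 - (195 + (4 + 144))*32 = -443 - (195 + 148)*32 = -443 - 343*32 = -443 - 1*10976 = -443 - 10976 = -11419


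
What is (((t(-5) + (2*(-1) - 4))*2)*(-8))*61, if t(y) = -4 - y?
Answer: 4880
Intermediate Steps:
(((t(-5) + (2*(-1) - 4))*2)*(-8))*61 = ((((-4 - 1*(-5)) + (2*(-1) - 4))*2)*(-8))*61 = ((((-4 + 5) + (-2 - 4))*2)*(-8))*61 = (((1 - 6)*2)*(-8))*61 = (-5*2*(-8))*61 = -10*(-8)*61 = 80*61 = 4880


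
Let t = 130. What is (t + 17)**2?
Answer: 21609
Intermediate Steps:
(t + 17)**2 = (130 + 17)**2 = 147**2 = 21609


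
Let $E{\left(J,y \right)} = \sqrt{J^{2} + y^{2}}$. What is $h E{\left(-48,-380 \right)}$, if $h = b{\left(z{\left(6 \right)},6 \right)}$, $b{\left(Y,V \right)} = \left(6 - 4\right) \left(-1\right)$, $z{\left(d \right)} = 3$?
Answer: $- 8 \sqrt{9169} \approx -766.04$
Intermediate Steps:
$b{\left(Y,V \right)} = -2$ ($b{\left(Y,V \right)} = 2 \left(-1\right) = -2$)
$h = -2$
$h E{\left(-48,-380 \right)} = - 2 \sqrt{\left(-48\right)^{2} + \left(-380\right)^{2}} = - 2 \sqrt{2304 + 144400} = - 2 \sqrt{146704} = - 2 \cdot 4 \sqrt{9169} = - 8 \sqrt{9169}$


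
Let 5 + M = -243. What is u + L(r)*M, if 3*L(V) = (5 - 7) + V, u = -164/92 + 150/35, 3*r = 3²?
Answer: -38719/483 ≈ -80.164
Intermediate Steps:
M = -248 (M = -5 - 243 = -248)
r = 3 (r = (⅓)*3² = (⅓)*9 = 3)
u = 403/161 (u = -164*1/92 + 150*(1/35) = -41/23 + 30/7 = 403/161 ≈ 2.5031)
L(V) = -⅔ + V/3 (L(V) = ((5 - 7) + V)/3 = (-2 + V)/3 = -⅔ + V/3)
u + L(r)*M = 403/161 + (-⅔ + (⅓)*3)*(-248) = 403/161 + (-⅔ + 1)*(-248) = 403/161 + (⅓)*(-248) = 403/161 - 248/3 = -38719/483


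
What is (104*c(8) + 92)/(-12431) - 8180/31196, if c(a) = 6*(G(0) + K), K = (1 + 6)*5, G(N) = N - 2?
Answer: -186735911/96949369 ≈ -1.9261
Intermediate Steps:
G(N) = -2 + N
K = 35 (K = 7*5 = 35)
c(a) = 198 (c(a) = 6*((-2 + 0) + 35) = 6*(-2 + 35) = 6*33 = 198)
(104*c(8) + 92)/(-12431) - 8180/31196 = (104*198 + 92)/(-12431) - 8180/31196 = (20592 + 92)*(-1/12431) - 8180*1/31196 = 20684*(-1/12431) - 2045/7799 = -20684/12431 - 2045/7799 = -186735911/96949369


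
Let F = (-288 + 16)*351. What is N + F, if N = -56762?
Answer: -152234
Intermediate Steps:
F = -95472 (F = -272*351 = -95472)
N + F = -56762 - 95472 = -152234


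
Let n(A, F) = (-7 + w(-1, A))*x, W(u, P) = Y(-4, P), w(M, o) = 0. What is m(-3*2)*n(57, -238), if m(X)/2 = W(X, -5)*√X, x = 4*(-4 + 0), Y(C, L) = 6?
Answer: 1344*I*√6 ≈ 3292.1*I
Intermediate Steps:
x = -16 (x = 4*(-4) = -16)
W(u, P) = 6
n(A, F) = 112 (n(A, F) = (-7 + 0)*(-16) = -7*(-16) = 112)
m(X) = 12*√X (m(X) = 2*(6*√X) = 12*√X)
m(-3*2)*n(57, -238) = (12*√(-3*2))*112 = (12*√(-6))*112 = (12*(I*√6))*112 = (12*I*√6)*112 = 1344*I*√6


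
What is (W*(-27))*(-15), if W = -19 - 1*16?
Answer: -14175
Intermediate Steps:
W = -35 (W = -19 - 16 = -35)
(W*(-27))*(-15) = -35*(-27)*(-15) = 945*(-15) = -14175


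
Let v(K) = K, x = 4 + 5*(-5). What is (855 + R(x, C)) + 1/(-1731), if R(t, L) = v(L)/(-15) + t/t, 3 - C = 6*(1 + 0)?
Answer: 7410406/8655 ≈ 856.20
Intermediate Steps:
x = -21 (x = 4 - 25 = -21)
C = -3 (C = 3 - 6*(1 + 0) = 3 - 6 = -3)
R(t, L) = 1 - L/15 (R(t, L) = L/(-15) + t/t = L*(-1/15) + 1 = -L/15 + 1 = 1 - L/15)
(855 + R(x, C)) + 1/(-1731) = (855 + (1 - 1/15*(-3))) + 1/(-1731) = (855 + (1 + ⅕)) - 1/1731 = (855 + 6/5) - 1/1731 = 4281/5 - 1/1731 = 7410406/8655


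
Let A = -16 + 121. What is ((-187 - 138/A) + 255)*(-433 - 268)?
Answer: -1636134/35 ≈ -46747.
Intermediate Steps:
A = 105
((-187 - 138/A) + 255)*(-433 - 268) = ((-187 - 138/105) + 255)*(-433 - 268) = ((-187 - 138/105) + 255)*(-701) = ((-187 - 1*46/35) + 255)*(-701) = ((-187 - 46/35) + 255)*(-701) = (-6591/35 + 255)*(-701) = (2334/35)*(-701) = -1636134/35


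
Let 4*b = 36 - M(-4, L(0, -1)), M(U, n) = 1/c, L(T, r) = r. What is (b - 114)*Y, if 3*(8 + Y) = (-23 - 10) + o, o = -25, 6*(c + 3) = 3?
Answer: 43009/15 ≈ 2867.3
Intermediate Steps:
c = -5/2 (c = -3 + (⅙)*3 = -3 + ½ = -5/2 ≈ -2.5000)
M(U, n) = -⅖ (M(U, n) = 1/(-5/2) = -⅖)
Y = -82/3 (Y = -8 + ((-23 - 10) - 25)/3 = -8 + (-33 - 25)/3 = -8 + (⅓)*(-58) = -8 - 58/3 = -82/3 ≈ -27.333)
b = 91/10 (b = (36 - 1*(-⅖))/4 = (36 + ⅖)/4 = (¼)*(182/5) = 91/10 ≈ 9.1000)
(b - 114)*Y = (91/10 - 114)*(-82/3) = -1049/10*(-82/3) = 43009/15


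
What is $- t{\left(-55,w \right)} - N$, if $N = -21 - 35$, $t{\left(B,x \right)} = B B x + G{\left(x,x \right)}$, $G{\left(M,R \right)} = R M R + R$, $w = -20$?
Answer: $68576$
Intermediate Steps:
$G{\left(M,R \right)} = R + M R^{2}$ ($G{\left(M,R \right)} = M R R + R = M R^{2} + R = R + M R^{2}$)
$t{\left(B,x \right)} = x B^{2} + x \left(1 + x^{2}\right)$ ($t{\left(B,x \right)} = B B x + x \left(1 + x x\right) = B^{2} x + x \left(1 + x^{2}\right) = x B^{2} + x \left(1 + x^{2}\right)$)
$N = -56$ ($N = -21 - 35 = -56$)
$- t{\left(-55,w \right)} - N = - \left(-20\right) \left(1 + \left(-55\right)^{2} + \left(-20\right)^{2}\right) - -56 = - \left(-20\right) \left(1 + 3025 + 400\right) + 56 = - \left(-20\right) 3426 + 56 = \left(-1\right) \left(-68520\right) + 56 = 68520 + 56 = 68576$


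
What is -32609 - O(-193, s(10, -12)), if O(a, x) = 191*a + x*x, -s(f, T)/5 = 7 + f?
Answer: -2971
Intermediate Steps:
s(f, T) = -35 - 5*f (s(f, T) = -5*(7 + f) = -35 - 5*f)
O(a, x) = x**2 + 191*a (O(a, x) = 191*a + x**2 = x**2 + 191*a)
-32609 - O(-193, s(10, -12)) = -32609 - ((-35 - 5*10)**2 + 191*(-193)) = -32609 - ((-35 - 50)**2 - 36863) = -32609 - ((-85)**2 - 36863) = -32609 - (7225 - 36863) = -32609 - 1*(-29638) = -32609 + 29638 = -2971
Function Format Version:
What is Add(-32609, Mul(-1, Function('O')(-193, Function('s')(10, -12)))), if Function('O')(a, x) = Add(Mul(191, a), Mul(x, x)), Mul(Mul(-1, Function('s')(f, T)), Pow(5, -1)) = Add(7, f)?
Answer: -2971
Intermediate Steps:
Function('s')(f, T) = Add(-35, Mul(-5, f)) (Function('s')(f, T) = Mul(-5, Add(7, f)) = Add(-35, Mul(-5, f)))
Function('O')(a, x) = Add(Pow(x, 2), Mul(191, a)) (Function('O')(a, x) = Add(Mul(191, a), Pow(x, 2)) = Add(Pow(x, 2), Mul(191, a)))
Add(-32609, Mul(-1, Function('O')(-193, Function('s')(10, -12)))) = Add(-32609, Mul(-1, Add(Pow(Add(-35, Mul(-5, 10)), 2), Mul(191, -193)))) = Add(-32609, Mul(-1, Add(Pow(Add(-35, -50), 2), -36863))) = Add(-32609, Mul(-1, Add(Pow(-85, 2), -36863))) = Add(-32609, Mul(-1, Add(7225, -36863))) = Add(-32609, Mul(-1, -29638)) = Add(-32609, 29638) = -2971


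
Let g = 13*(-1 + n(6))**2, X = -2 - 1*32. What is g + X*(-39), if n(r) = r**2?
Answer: 17251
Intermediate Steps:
X = -34 (X = -2 - 32 = -34)
g = 15925 (g = 13*(-1 + 6**2)**2 = 13*(-1 + 36)**2 = 13*35**2 = 13*1225 = 15925)
g + X*(-39) = 15925 - 34*(-39) = 15925 + 1326 = 17251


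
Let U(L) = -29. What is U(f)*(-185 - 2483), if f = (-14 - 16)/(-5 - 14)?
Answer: 77372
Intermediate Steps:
f = 30/19 (f = -30/(-19) = -30*(-1/19) = 30/19 ≈ 1.5789)
U(f)*(-185 - 2483) = -29*(-185 - 2483) = -29*(-2668) = 77372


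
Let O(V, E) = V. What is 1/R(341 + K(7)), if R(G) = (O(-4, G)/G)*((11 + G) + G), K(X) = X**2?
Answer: -195/1582 ≈ -0.12326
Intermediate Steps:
R(G) = -4*(11 + 2*G)/G (R(G) = (-4/G)*((11 + G) + G) = (-4/G)*(11 + 2*G) = -4*(11 + 2*G)/G)
1/R(341 + K(7)) = 1/(-8 - 44/(341 + 7**2)) = 1/(-8 - 44/(341 + 49)) = 1/(-8 - 44/390) = 1/(-8 - 44*1/390) = 1/(-8 - 22/195) = 1/(-1582/195) = -195/1582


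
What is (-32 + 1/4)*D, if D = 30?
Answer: -1905/2 ≈ -952.50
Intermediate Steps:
(-32 + 1/4)*D = (-32 + 1/4)*30 = (-32 + ¼)*30 = -127/4*30 = -1905/2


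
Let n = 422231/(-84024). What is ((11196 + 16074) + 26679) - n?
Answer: 4533433007/84024 ≈ 53954.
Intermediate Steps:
n = -422231/84024 (n = 422231*(-1/84024) = -422231/84024 ≈ -5.0251)
((11196 + 16074) + 26679) - n = ((11196 + 16074) + 26679) - 1*(-422231/84024) = (27270 + 26679) + 422231/84024 = 53949 + 422231/84024 = 4533433007/84024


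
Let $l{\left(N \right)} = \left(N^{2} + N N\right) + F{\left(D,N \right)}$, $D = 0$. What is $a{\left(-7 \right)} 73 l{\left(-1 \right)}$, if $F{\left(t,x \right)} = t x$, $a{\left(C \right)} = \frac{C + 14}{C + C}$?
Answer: $-73$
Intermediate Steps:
$a{\left(C \right)} = \frac{14 + C}{2 C}$
$l{\left(N \right)} = 2 N^{2}$ ($l{\left(N \right)} = \left(N^{2} + N N\right) + 0 N = \left(N^{2} + N^{2}\right) + 0 = 2 N^{2} + 0 = 2 N^{2}$)
$a{\left(-7 \right)} 73 l{\left(-1 \right)} = \frac{14 - 7}{2 \left(-7\right)} 73 \cdot 2 \left(-1\right)^{2} = \frac{1}{2} \left(- \frac{1}{7}\right) 7 \cdot 73 \cdot 2 \cdot 1 = \left(- \frac{1}{2}\right) 73 \cdot 2 = \left(- \frac{73}{2}\right) 2 = -73$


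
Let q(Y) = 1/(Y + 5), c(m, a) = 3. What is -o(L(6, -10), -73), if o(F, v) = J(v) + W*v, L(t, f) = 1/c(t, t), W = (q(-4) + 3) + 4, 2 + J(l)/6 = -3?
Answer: 614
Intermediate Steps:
J(l) = -30 (J(l) = -12 + 6*(-3) = -12 - 18 = -30)
q(Y) = 1/(5 + Y)
W = 8 (W = (1/(5 - 4) + 3) + 4 = (1/1 + 3) + 4 = (1 + 3) + 4 = 4 + 4 = 8)
L(t, f) = ⅓ (L(t, f) = 1/3 = ⅓)
o(F, v) = -30 + 8*v
-o(L(6, -10), -73) = -(-30 + 8*(-73)) = -(-30 - 584) = -1*(-614) = 614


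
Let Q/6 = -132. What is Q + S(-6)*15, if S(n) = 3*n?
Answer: -1062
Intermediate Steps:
Q = -792 (Q = 6*(-132) = -792)
Q + S(-6)*15 = -792 + (3*(-6))*15 = -792 - 18*15 = -792 - 270 = -1062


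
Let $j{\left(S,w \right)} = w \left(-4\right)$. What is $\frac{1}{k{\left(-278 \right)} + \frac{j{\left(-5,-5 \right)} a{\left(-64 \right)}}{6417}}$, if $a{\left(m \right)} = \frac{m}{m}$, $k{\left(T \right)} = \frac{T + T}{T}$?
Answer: $\frac{6417}{12854} \approx 0.49922$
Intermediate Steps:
$j{\left(S,w \right)} = - 4 w$
$k{\left(T \right)} = 2$ ($k{\left(T \right)} = \frac{2 T}{T} = 2$)
$a{\left(m \right)} = 1$
$\frac{1}{k{\left(-278 \right)} + \frac{j{\left(-5,-5 \right)} a{\left(-64 \right)}}{6417}} = \frac{1}{2 + \frac{\left(-4\right) \left(-5\right) 1}{6417}} = \frac{1}{2 + 20 \cdot 1 \cdot \frac{1}{6417}} = \frac{1}{2 + 20 \cdot \frac{1}{6417}} = \frac{1}{2 + \frac{20}{6417}} = \frac{1}{\frac{12854}{6417}} = \frac{6417}{12854}$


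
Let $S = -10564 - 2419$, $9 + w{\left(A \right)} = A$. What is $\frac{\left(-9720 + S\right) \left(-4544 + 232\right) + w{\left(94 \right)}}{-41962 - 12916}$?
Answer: $- \frac{97895421}{54878} \approx -1783.9$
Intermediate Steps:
$w{\left(A \right)} = -9 + A$
$S = -12983$ ($S = -10564 - 2419 = -12983$)
$\frac{\left(-9720 + S\right) \left(-4544 + 232\right) + w{\left(94 \right)}}{-41962 - 12916} = \frac{\left(-9720 - 12983\right) \left(-4544 + 232\right) + \left(-9 + 94\right)}{-41962 - 12916} = \frac{\left(-22703\right) \left(-4312\right) + 85}{-54878} = \left(97895336 + 85\right) \left(- \frac{1}{54878}\right) = 97895421 \left(- \frac{1}{54878}\right) = - \frac{97895421}{54878}$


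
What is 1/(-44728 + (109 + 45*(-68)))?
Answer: -1/47679 ≈ -2.0974e-5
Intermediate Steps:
1/(-44728 + (109 + 45*(-68))) = 1/(-44728 + (109 - 3060)) = 1/(-44728 - 2951) = 1/(-47679) = -1/47679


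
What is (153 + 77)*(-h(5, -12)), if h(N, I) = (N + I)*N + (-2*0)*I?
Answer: 8050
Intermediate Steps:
h(N, I) = N*(I + N) (h(N, I) = (I + N)*N + 0*I = N*(I + N) + 0 = N*(I + N))
(153 + 77)*(-h(5, -12)) = (153 + 77)*(-5*(-12 + 5)) = 230*(-5*(-7)) = 230*(-1*(-35)) = 230*35 = 8050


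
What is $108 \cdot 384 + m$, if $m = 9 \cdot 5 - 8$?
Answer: $41509$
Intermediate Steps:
$m = 37$ ($m = 45 - 8 = 37$)
$108 \cdot 384 + m = 108 \cdot 384 + 37 = 41472 + 37 = 41509$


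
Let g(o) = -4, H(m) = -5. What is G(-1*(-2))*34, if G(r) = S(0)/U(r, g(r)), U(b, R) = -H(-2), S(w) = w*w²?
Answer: 0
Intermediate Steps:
S(w) = w³
U(b, R) = 5 (U(b, R) = -1*(-5) = 5)
G(r) = 0 (G(r) = 0³/5 = 0*(⅕) = 0)
G(-1*(-2))*34 = 0*34 = 0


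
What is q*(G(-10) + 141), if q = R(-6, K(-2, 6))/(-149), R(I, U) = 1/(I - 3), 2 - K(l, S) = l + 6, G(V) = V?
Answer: 131/1341 ≈ 0.097688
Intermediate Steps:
K(l, S) = -4 - l (K(l, S) = 2 - (l + 6) = 2 - (6 + l) = 2 + (-6 - l) = -4 - l)
R(I, U) = 1/(-3 + I)
q = 1/1341 (q = 1/(-3 - 6*(-149)) = -1/149/(-9) = -⅑*(-1/149) = 1/1341 ≈ 0.00074571)
q*(G(-10) + 141) = (-10 + 141)/1341 = (1/1341)*131 = 131/1341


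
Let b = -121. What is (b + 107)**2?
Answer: 196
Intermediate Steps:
(b + 107)**2 = (-121 + 107)**2 = (-14)**2 = 196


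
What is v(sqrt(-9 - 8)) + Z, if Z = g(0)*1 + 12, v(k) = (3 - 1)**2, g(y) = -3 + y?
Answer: 13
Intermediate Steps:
v(k) = 4 (v(k) = 2**2 = 4)
Z = 9 (Z = (-3 + 0)*1 + 12 = -3*1 + 12 = -3 + 12 = 9)
v(sqrt(-9 - 8)) + Z = 4 + 9 = 13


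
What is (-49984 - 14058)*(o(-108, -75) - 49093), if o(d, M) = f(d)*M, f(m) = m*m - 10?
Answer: 59119924006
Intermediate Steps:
f(m) = -10 + m² (f(m) = m² - 10 = -10 + m²)
o(d, M) = M*(-10 + d²) (o(d, M) = (-10 + d²)*M = M*(-10 + d²))
(-49984 - 14058)*(o(-108, -75) - 49093) = (-49984 - 14058)*(-75*(-10 + (-108)²) - 49093) = -64042*(-75*(-10 + 11664) - 49093) = -64042*(-75*11654 - 49093) = -64042*(-874050 - 49093) = -64042*(-923143) = 59119924006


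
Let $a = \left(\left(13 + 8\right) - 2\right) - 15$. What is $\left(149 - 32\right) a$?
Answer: $468$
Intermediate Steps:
$a = 4$ ($a = \left(21 - 2\right) - 15 = 19 - 15 = 4$)
$\left(149 - 32\right) a = \left(149 - 32\right) 4 = 117 \cdot 4 = 468$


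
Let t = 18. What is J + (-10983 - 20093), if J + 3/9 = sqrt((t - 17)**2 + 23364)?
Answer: -93229/3 + sqrt(23365) ≈ -30923.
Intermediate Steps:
J = -1/3 + sqrt(23365) (J = -1/3 + sqrt((18 - 17)**2 + 23364) = -1/3 + sqrt(1**2 + 23364) = -1/3 + sqrt(1 + 23364) = -1/3 + sqrt(23365) ≈ 152.52)
J + (-10983 - 20093) = (-1/3 + sqrt(23365)) + (-10983 - 20093) = (-1/3 + sqrt(23365)) - 31076 = -93229/3 + sqrt(23365)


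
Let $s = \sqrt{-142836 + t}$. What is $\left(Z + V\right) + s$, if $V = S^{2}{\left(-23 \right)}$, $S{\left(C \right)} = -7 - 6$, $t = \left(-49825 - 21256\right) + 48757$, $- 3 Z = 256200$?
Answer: $-85231 + 2 i \sqrt{41290} \approx -85231.0 + 406.4 i$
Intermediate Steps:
$Z = -85400$ ($Z = \left(- \frac{1}{3}\right) 256200 = -85400$)
$t = -22324$ ($t = -71081 + 48757 = -22324$)
$s = 2 i \sqrt{41290}$ ($s = \sqrt{-142836 - 22324} = \sqrt{-165160} = 2 i \sqrt{41290} \approx 406.4 i$)
$S{\left(C \right)} = -13$
$V = 169$ ($V = \left(-13\right)^{2} = 169$)
$\left(Z + V\right) + s = \left(-85400 + 169\right) + 2 i \sqrt{41290} = -85231 + 2 i \sqrt{41290}$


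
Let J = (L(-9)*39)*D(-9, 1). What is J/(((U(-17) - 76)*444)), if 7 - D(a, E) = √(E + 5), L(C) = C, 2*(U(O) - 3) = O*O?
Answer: -63/814 + 9*√6/814 ≈ -0.050313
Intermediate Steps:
U(O) = 3 + O²/2 (U(O) = 3 + (O*O)/2 = 3 + O²/2)
D(a, E) = 7 - √(5 + E) (D(a, E) = 7 - √(E + 5) = 7 - √(5 + E))
J = -2457 + 351*√6 (J = (-9*39)*(7 - √(5 + 1)) = -351*(7 - √6) = -2457 + 351*√6 ≈ -1597.2)
J/(((U(-17) - 76)*444)) = (-2457 + 351*√6)/((((3 + (½)*(-17)²) - 76)*444)) = (-2457 + 351*√6)/((((3 + (½)*289) - 76)*444)) = (-2457 + 351*√6)/((((3 + 289/2) - 76)*444)) = (-2457 + 351*√6)/(((295/2 - 76)*444)) = (-2457 + 351*√6)/(((143/2)*444)) = (-2457 + 351*√6)/31746 = (-2457 + 351*√6)*(1/31746) = -63/814 + 9*√6/814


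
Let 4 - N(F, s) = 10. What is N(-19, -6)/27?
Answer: -2/9 ≈ -0.22222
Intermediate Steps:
N(F, s) = -6 (N(F, s) = 4 - 1*10 = 4 - 10 = -6)
N(-19, -6)/27 = -6/27 = -6*1/27 = -2/9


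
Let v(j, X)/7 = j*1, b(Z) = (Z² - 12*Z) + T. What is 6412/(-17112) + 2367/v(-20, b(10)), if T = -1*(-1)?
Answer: -5175223/299460 ≈ -17.282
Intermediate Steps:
T = 1
b(Z) = 1 + Z² - 12*Z (b(Z) = (Z² - 12*Z) + 1 = 1 + Z² - 12*Z)
v(j, X) = 7*j (v(j, X) = 7*(j*1) = 7*j)
6412/(-17112) + 2367/v(-20, b(10)) = 6412/(-17112) + 2367/((7*(-20))) = 6412*(-1/17112) + 2367/(-140) = -1603/4278 + 2367*(-1/140) = -1603/4278 - 2367/140 = -5175223/299460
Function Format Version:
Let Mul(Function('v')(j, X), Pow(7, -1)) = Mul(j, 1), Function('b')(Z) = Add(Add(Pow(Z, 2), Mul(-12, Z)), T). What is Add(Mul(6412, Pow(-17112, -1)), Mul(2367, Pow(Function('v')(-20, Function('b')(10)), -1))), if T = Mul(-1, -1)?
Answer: Rational(-5175223, 299460) ≈ -17.282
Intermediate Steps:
T = 1
Function('b')(Z) = Add(1, Pow(Z, 2), Mul(-12, Z)) (Function('b')(Z) = Add(Add(Pow(Z, 2), Mul(-12, Z)), 1) = Add(1, Pow(Z, 2), Mul(-12, Z)))
Function('v')(j, X) = Mul(7, j) (Function('v')(j, X) = Mul(7, Mul(j, 1)) = Mul(7, j))
Add(Mul(6412, Pow(-17112, -1)), Mul(2367, Pow(Function('v')(-20, Function('b')(10)), -1))) = Add(Mul(6412, Pow(-17112, -1)), Mul(2367, Pow(Mul(7, -20), -1))) = Add(Mul(6412, Rational(-1, 17112)), Mul(2367, Pow(-140, -1))) = Add(Rational(-1603, 4278), Mul(2367, Rational(-1, 140))) = Add(Rational(-1603, 4278), Rational(-2367, 140)) = Rational(-5175223, 299460)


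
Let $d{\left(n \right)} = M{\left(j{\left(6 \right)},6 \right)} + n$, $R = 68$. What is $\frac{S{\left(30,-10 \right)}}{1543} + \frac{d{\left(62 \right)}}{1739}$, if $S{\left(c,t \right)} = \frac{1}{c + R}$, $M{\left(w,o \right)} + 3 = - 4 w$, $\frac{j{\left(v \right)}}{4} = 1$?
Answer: $\frac{6503941}{262961146} \approx 0.024733$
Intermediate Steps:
$j{\left(v \right)} = 4$ ($j{\left(v \right)} = 4 \cdot 1 = 4$)
$M{\left(w,o \right)} = -3 - 4 w$
$d{\left(n \right)} = -19 + n$ ($d{\left(n \right)} = \left(-3 - 16\right) + n = -19 + n$)
$S{\left(c,t \right)} = \frac{1}{68 + c}$ ($S{\left(c,t \right)} = \frac{1}{c + 68} = \frac{1}{68 + c}$)
$\frac{S{\left(30,-10 \right)}}{1543} + \frac{d{\left(62 \right)}}{1739} = \frac{1}{\left(68 + 30\right) 1543} + \frac{-19 + 62}{1739} = \frac{1}{98} \cdot \frac{1}{1543} + 43 \cdot \frac{1}{1739} = \frac{1}{98} \cdot \frac{1}{1543} + \frac{43}{1739} = \frac{1}{151214} + \frac{43}{1739} = \frac{6503941}{262961146}$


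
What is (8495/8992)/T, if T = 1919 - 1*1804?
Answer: 1699/206816 ≈ 0.0082150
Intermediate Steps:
T = 115 (T = 1919 - 1804 = 115)
(8495/8992)/T = (8495/8992)/115 = (8495*(1/8992))*(1/115) = (8495/8992)*(1/115) = 1699/206816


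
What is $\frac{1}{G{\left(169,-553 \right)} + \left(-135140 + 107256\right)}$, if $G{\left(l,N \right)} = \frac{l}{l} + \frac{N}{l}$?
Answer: $- \frac{169}{4712780} \approx -3.586 \cdot 10^{-5}$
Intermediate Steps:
$G{\left(l,N \right)} = 1 + \frac{N}{l}$
$\frac{1}{G{\left(169,-553 \right)} + \left(-135140 + 107256\right)} = \frac{1}{\frac{-553 + 169}{169} + \left(-135140 + 107256\right)} = \frac{1}{\frac{1}{169} \left(-384\right) - 27884} = \frac{1}{- \frac{384}{169} - 27884} = \frac{1}{- \frac{4712780}{169}} = - \frac{169}{4712780}$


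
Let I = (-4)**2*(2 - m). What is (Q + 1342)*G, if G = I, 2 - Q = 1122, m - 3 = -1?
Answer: 0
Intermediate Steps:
m = 2 (m = 3 - 1 = 2)
Q = -1120 (Q = 2 - 1*1122 = 2 - 1122 = -1120)
I = 0 (I = (-4)**2*(2 - 1*2) = 16*(2 - 2) = 16*0 = 0)
G = 0
(Q + 1342)*G = (-1120 + 1342)*0 = 222*0 = 0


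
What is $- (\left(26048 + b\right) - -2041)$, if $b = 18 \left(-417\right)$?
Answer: $-20583$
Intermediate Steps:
$b = -7506$
$- (\left(26048 + b\right) - -2041) = - (\left(26048 - 7506\right) - -2041) = - (18542 + \left(-10995 + 13036\right)) = - (18542 + 2041) = \left(-1\right) 20583 = -20583$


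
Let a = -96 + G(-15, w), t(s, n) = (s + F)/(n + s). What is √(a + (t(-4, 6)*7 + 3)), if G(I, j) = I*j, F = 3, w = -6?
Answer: I*√26/2 ≈ 2.5495*I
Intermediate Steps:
t(s, n) = (3 + s)/(n + s) (t(s, n) = (s + 3)/(n + s) = (3 + s)/(n + s))
a = -6 (a = -96 - 15*(-6) = -96 + 90 = -6)
√(a + (t(-4, 6)*7 + 3)) = √(-6 + (((3 - 4)/(6 - 4))*7 + 3)) = √(-6 + ((-1/2)*7 + 3)) = √(-6 + (((½)*(-1))*7 + 3)) = √(-6 + (-½*7 + 3)) = √(-6 + (-7/2 + 3)) = √(-6 - ½) = √(-13/2) = I*√26/2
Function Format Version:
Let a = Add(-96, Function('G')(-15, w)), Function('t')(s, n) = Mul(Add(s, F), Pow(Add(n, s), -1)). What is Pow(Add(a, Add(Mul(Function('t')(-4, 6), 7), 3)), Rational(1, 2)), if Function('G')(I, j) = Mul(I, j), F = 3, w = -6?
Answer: Mul(Rational(1, 2), I, Pow(26, Rational(1, 2))) ≈ Mul(2.5495, I)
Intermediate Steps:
Function('t')(s, n) = Mul(Pow(Add(n, s), -1), Add(3, s)) (Function('t')(s, n) = Mul(Add(s, 3), Pow(Add(n, s), -1)) = Mul(Add(3, s), Pow(Add(n, s), -1)) = Mul(Pow(Add(n, s), -1), Add(3, s)))
a = -6 (a = Add(-96, Mul(-15, -6)) = Add(-96, 90) = -6)
Pow(Add(a, Add(Mul(Function('t')(-4, 6), 7), 3)), Rational(1, 2)) = Pow(Add(-6, Add(Mul(Mul(Pow(Add(6, -4), -1), Add(3, -4)), 7), 3)), Rational(1, 2)) = Pow(Add(-6, Add(Mul(Mul(Pow(2, -1), -1), 7), 3)), Rational(1, 2)) = Pow(Add(-6, Add(Mul(Mul(Rational(1, 2), -1), 7), 3)), Rational(1, 2)) = Pow(Add(-6, Add(Mul(Rational(-1, 2), 7), 3)), Rational(1, 2)) = Pow(Add(-6, Add(Rational(-7, 2), 3)), Rational(1, 2)) = Pow(Add(-6, Rational(-1, 2)), Rational(1, 2)) = Pow(Rational(-13, 2), Rational(1, 2)) = Mul(Rational(1, 2), I, Pow(26, Rational(1, 2)))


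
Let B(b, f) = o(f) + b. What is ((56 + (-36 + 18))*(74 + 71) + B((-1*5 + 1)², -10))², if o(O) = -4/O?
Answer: 763527424/25 ≈ 3.0541e+7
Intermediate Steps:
B(b, f) = b - 4/f (B(b, f) = -4/f + b = b - 4/f)
((56 + (-36 + 18))*(74 + 71) + B((-1*5 + 1)², -10))² = ((56 + (-36 + 18))*(74 + 71) + ((-1*5 + 1)² - 4/(-10)))² = ((56 - 18)*145 + ((-5 + 1)² - 4*(-⅒)))² = (38*145 + ((-4)² + ⅖))² = (5510 + (16 + ⅖))² = (5510 + 82/5)² = (27632/5)² = 763527424/25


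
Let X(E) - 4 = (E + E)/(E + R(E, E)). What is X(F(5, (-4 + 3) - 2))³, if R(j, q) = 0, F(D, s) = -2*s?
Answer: 216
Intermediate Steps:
X(E) = 6 (X(E) = 4 + (E + E)/(E + 0) = 4 + (2*E)/E = 4 + 2 = 6)
X(F(5, (-4 + 3) - 2))³ = 6³ = 216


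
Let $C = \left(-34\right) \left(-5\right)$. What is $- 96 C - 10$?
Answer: $-16330$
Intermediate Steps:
$C = 170$
$- 96 C - 10 = \left(-96\right) 170 - 10 = -16320 - 10 = -16330$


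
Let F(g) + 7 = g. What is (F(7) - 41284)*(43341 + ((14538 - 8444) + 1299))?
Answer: -2094502456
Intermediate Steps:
F(g) = -7 + g
(F(7) - 41284)*(43341 + ((14538 - 8444) + 1299)) = ((-7 + 7) - 41284)*(43341 + ((14538 - 8444) + 1299)) = (0 - 41284)*(43341 + (6094 + 1299)) = -41284*(43341 + 7393) = -41284*50734 = -2094502456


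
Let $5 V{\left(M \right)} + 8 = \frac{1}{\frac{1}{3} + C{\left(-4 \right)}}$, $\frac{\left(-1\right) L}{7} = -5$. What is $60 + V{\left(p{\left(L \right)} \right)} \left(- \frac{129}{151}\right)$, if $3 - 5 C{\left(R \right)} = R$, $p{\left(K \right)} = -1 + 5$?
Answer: $\frac{1202697}{19630} \approx 61.268$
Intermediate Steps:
$L = 35$ ($L = \left(-7\right) \left(-5\right) = 35$)
$p{\left(K \right)} = 4$
$C{\left(R \right)} = \frac{3}{5} - \frac{R}{5}$
$V{\left(M \right)} = - \frac{193}{130}$ ($V{\left(M \right)} = - \frac{8}{5} + \frac{1}{5 \left(\frac{1}{3} + \left(\frac{3}{5} - - \frac{4}{5}\right)\right)} = - \frac{8}{5} + \frac{1}{5 \left(\frac{1}{3} + \left(\frac{3}{5} + \frac{4}{5}\right)\right)} = - \frac{8}{5} + \frac{1}{5 \left(\frac{1}{3} + \frac{7}{5}\right)} = - \frac{8}{5} + \frac{1}{5 \cdot \frac{26}{15}} = - \frac{8}{5} + \frac{1}{5} \cdot \frac{15}{26} = - \frac{8}{5} + \frac{3}{26} = - \frac{193}{130}$)
$60 + V{\left(p{\left(L \right)} \right)} \left(- \frac{129}{151}\right) = 60 - \frac{193 \left(- \frac{129}{151}\right)}{130} = 60 - \frac{193 \left(\left(-129\right) \frac{1}{151}\right)}{130} = 60 - - \frac{24897}{19630} = 60 + \frac{24897}{19630} = \frac{1202697}{19630}$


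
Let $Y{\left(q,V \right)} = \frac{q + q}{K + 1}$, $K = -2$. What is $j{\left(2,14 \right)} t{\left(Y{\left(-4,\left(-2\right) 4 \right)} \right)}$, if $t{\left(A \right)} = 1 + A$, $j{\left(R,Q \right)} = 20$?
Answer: $180$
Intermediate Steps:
$Y{\left(q,V \right)} = - 2 q$ ($Y{\left(q,V \right)} = \frac{q + q}{-2 + 1} = \frac{2 q}{-1} = 2 q \left(-1\right) = - 2 q$)
$j{\left(2,14 \right)} t{\left(Y{\left(-4,\left(-2\right) 4 \right)} \right)} = 20 \left(1 - -8\right) = 20 \left(1 + 8\right) = 20 \cdot 9 = 180$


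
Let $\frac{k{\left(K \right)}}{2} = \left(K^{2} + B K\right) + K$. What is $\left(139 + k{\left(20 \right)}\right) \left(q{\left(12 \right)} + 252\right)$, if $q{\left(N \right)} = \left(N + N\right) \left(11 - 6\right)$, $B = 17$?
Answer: $617148$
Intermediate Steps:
$q{\left(N \right)} = 10 N$ ($q{\left(N \right)} = 2 N 5 = 10 N$)
$k{\left(K \right)} = 2 K^{2} + 36 K$ ($k{\left(K \right)} = 2 \left(\left(K^{2} + 17 K\right) + K\right) = 2 \left(K^{2} + 18 K\right) = 2 K^{2} + 36 K$)
$\left(139 + k{\left(20 \right)}\right) \left(q{\left(12 \right)} + 252\right) = \left(139 + 2 \cdot 20 \left(18 + 20\right)\right) \left(10 \cdot 12 + 252\right) = \left(139 + 2 \cdot 20 \cdot 38\right) \left(120 + 252\right) = \left(139 + 1520\right) 372 = 1659 \cdot 372 = 617148$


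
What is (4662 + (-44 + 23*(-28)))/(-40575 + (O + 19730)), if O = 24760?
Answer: 3974/3915 ≈ 1.0151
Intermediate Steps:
(4662 + (-44 + 23*(-28)))/(-40575 + (O + 19730)) = (4662 + (-44 + 23*(-28)))/(-40575 + (24760 + 19730)) = (4662 + (-44 - 644))/(-40575 + 44490) = (4662 - 688)/3915 = 3974*(1/3915) = 3974/3915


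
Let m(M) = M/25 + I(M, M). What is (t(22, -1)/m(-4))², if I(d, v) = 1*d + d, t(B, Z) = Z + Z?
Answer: 625/10404 ≈ 0.060073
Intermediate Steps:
t(B, Z) = 2*Z
I(d, v) = 2*d (I(d, v) = d + d = 2*d)
m(M) = 51*M/25 (m(M) = M/25 + 2*M = 51*M/25)
(t(22, -1)/m(-4))² = ((2*(-1))/(((51/25)*(-4))))² = (-2/(-204/25))² = (-2*(-25/204))² = (25/102)² = 625/10404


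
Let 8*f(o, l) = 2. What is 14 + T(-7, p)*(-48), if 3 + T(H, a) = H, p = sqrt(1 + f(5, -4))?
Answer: 494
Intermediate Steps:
f(o, l) = 1/4 (f(o, l) = (1/8)*2 = 1/4)
p = sqrt(5)/2 (p = sqrt(1 + 1/4) = sqrt(5/4) = sqrt(5)/2 ≈ 1.1180)
T(H, a) = -3 + H
14 + T(-7, p)*(-48) = 14 + (-3 - 7)*(-48) = 14 - 10*(-48) = 14 + 480 = 494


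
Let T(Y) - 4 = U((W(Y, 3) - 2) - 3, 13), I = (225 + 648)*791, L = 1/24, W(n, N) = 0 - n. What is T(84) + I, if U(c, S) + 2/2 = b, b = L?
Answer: 16573105/24 ≈ 6.9055e+5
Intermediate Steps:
W(n, N) = -n
L = 1/24 ≈ 0.041667
b = 1/24 ≈ 0.041667
U(c, S) = -23/24 (U(c, S) = -1 + 1/24 = -23/24)
I = 690543 (I = 873*791 = 690543)
T(Y) = 73/24 (T(Y) = 4 - 23/24 = 73/24)
T(84) + I = 73/24 + 690543 = 16573105/24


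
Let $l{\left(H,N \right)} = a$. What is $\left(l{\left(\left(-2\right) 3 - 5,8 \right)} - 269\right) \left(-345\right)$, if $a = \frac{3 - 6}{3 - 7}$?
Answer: $\frac{370185}{4} \approx 92546.0$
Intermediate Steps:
$a = \frac{3}{4}$ ($a = - \frac{3}{-4} = \left(-3\right) \left(- \frac{1}{4}\right) = \frac{3}{4} \approx 0.75$)
$l{\left(H,N \right)} = \frac{3}{4}$
$\left(l{\left(\left(-2\right) 3 - 5,8 \right)} - 269\right) \left(-345\right) = \left(\frac{3}{4} - 269\right) \left(-345\right) = \left(- \frac{1073}{4}\right) \left(-345\right) = \frac{370185}{4}$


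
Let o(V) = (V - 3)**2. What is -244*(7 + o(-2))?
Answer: -7808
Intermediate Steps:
o(V) = (-3 + V)**2
-244*(7 + o(-2)) = -244*(7 + (-3 - 2)**2) = -244*(7 + (-5)**2) = -244*(7 + 25) = -244*32 = -7808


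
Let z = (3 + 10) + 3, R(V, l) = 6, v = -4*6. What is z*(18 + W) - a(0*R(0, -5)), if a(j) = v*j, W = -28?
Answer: -160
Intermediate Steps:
v = -24
z = 16 (z = 13 + 3 = 16)
a(j) = -24*j
z*(18 + W) - a(0*R(0, -5)) = 16*(18 - 28) - (-24)*0*6 = 16*(-10) - (-24)*0 = -160 - 1*0 = -160 + 0 = -160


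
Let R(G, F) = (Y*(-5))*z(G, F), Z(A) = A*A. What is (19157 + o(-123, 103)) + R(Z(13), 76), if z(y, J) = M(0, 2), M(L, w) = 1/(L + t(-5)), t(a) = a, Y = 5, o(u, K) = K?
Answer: 19265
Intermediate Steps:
Z(A) = A**2
M(L, w) = 1/(-5 + L) (M(L, w) = 1/(L - 5) = 1/(-5 + L))
z(y, J) = -1/5 (z(y, J) = 1/(-5 + 0) = 1/(-5) = -1/5)
R(G, F) = 5 (R(G, F) = (5*(-5))*(-1/5) = -25*(-1/5) = 5)
(19157 + o(-123, 103)) + R(Z(13), 76) = (19157 + 103) + 5 = 19260 + 5 = 19265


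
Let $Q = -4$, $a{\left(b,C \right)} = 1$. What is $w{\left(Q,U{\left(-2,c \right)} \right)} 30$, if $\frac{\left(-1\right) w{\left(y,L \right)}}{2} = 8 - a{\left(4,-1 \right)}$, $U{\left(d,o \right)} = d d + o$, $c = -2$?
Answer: $-420$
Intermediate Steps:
$U{\left(d,o \right)} = o + d^{2}$ ($U{\left(d,o \right)} = d^{2} + o = o + d^{2}$)
$w{\left(y,L \right)} = -14$ ($w{\left(y,L \right)} = - 2 \left(8 - 1\right) = \left(-2\right) 7 = -14$)
$w{\left(Q,U{\left(-2,c \right)} \right)} 30 = \left(-14\right) 30 = -420$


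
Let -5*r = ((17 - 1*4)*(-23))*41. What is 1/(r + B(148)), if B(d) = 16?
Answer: 5/12339 ≈ 0.00040522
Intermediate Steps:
r = 12259/5 (r = -(17 - 1*4)*(-23)*41/5 = -(17 - 4)*(-23)*41/5 = -13*(-23)*41/5 = -(-299)*41/5 = -⅕*(-12259) = 12259/5 ≈ 2451.8)
1/(r + B(148)) = 1/(12259/5 + 16) = 1/(12339/5) = 5/12339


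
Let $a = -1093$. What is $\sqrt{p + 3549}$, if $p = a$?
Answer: $2 \sqrt{614} \approx 49.558$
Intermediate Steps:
$p = -1093$
$\sqrt{p + 3549} = \sqrt{-1093 + 3549} = \sqrt{2456} = 2 \sqrt{614}$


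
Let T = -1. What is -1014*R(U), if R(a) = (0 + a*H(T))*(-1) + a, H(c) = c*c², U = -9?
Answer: 18252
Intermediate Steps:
H(c) = c³
R(a) = 2*a (R(a) = (0 + a*(-1)³)*(-1) + a = (0 + a*(-1))*(-1) + a = (0 - a)*(-1) + a = -a*(-1) + a = a + a = 2*a)
-1014*R(U) = -2028*(-9) = -1014*(-18) = 18252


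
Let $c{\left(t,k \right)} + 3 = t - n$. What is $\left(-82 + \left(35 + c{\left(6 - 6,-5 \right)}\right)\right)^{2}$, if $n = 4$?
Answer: $2916$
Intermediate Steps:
$c{\left(t,k \right)} = -7 + t$ ($c{\left(t,k \right)} = -3 + \left(t - 4\right) = -3 + \left(-4 + t\right) = -7 + t$)
$\left(-82 + \left(35 + c{\left(6 - 6,-5 \right)}\right)\right)^{2} = \left(-82 + \left(35 + \left(-7 + \left(6 - 6\right)\right)\right)\right)^{2} = \left(-82 + \left(35 + \left(-7 + 0\right)\right)\right)^{2} = \left(-82 + \left(35 - 7\right)\right)^{2} = \left(-82 + 28\right)^{2} = \left(-54\right)^{2} = 2916$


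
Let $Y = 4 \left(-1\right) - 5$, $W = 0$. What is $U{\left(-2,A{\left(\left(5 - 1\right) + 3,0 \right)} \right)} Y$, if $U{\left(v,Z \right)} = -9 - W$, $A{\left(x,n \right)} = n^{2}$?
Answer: $81$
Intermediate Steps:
$Y = -9$ ($Y = -4 - 5 = -9$)
$U{\left(v,Z \right)} = -9$ ($U{\left(v,Z \right)} = -9 - 0 = -9 + 0 = -9$)
$U{\left(-2,A{\left(\left(5 - 1\right) + 3,0 \right)} \right)} Y = \left(-9\right) \left(-9\right) = 81$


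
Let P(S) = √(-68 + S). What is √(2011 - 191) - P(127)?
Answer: -√59 + 2*√455 ≈ 34.980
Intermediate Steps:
√(2011 - 191) - P(127) = √(2011 - 191) - √(-68 + 127) = √1820 - √59 = 2*√455 - √59 = -√59 + 2*√455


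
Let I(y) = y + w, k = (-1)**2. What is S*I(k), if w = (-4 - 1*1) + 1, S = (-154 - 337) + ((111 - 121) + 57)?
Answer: 1332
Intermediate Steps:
k = 1
S = -444 (S = -491 + (-10 + 57) = -491 + 47 = -444)
w = -4 (w = (-4 - 1) + 1 = -5 + 1 = -4)
I(y) = -4 + y (I(y) = y - 4 = -4 + y)
S*I(k) = -444*(-4 + 1) = -444*(-3) = 1332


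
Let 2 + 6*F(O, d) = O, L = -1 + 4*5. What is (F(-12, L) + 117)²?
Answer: 118336/9 ≈ 13148.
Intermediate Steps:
L = 19 (L = -1 + 20 = 19)
F(O, d) = -⅓ + O/6
(F(-12, L) + 117)² = ((-⅓ + (⅙)*(-12)) + 117)² = ((-⅓ - 2) + 117)² = (-7/3 + 117)² = (344/3)² = 118336/9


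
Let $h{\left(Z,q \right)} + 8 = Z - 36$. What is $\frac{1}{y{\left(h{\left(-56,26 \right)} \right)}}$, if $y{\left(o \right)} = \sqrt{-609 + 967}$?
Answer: $\frac{\sqrt{358}}{358} \approx 0.052852$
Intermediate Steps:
$h{\left(Z,q \right)} = -44 + Z$ ($h{\left(Z,q \right)} = -8 + \left(Z - 36\right) = -8 + \left(-36 + Z\right) = -44 + Z$)
$y{\left(o \right)} = \sqrt{358}$
$\frac{1}{y{\left(h{\left(-56,26 \right)} \right)}} = \frac{1}{\sqrt{358}} = \frac{\sqrt{358}}{358}$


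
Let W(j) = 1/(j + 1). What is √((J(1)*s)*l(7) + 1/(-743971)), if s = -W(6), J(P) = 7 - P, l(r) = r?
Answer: I*√3320957837017/743971 ≈ 2.4495*I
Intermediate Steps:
W(j) = 1/(1 + j)
s = -⅐ (s = -1/(1 + 6) = -1/7 = -1*⅐ = -⅐ ≈ -0.14286)
√((J(1)*s)*l(7) + 1/(-743971)) = √(((7 - 1*1)*(-⅐))*7 + 1/(-743971)) = √(((7 - 1)*(-⅐))*7 - 1/743971) = √((6*(-⅐))*7 - 1/743971) = √(-6/7*7 - 1/743971) = √(-6 - 1/743971) = √(-4463827/743971) = I*√3320957837017/743971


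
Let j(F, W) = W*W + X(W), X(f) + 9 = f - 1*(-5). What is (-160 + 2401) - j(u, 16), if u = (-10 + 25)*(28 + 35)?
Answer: 1973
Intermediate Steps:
X(f) = -4 + f (X(f) = -9 + (f - 1*(-5)) = -9 + (f + 5) = -9 + (5 + f) = -4 + f)
u = 945 (u = 15*63 = 945)
j(F, W) = -4 + W + W**2 (j(F, W) = W*W + (-4 + W) = W**2 + (-4 + W) = -4 + W + W**2)
(-160 + 2401) - j(u, 16) = (-160 + 2401) - (-4 + 16 + 16**2) = 2241 - (-4 + 16 + 256) = 2241 - 1*268 = 2241 - 268 = 1973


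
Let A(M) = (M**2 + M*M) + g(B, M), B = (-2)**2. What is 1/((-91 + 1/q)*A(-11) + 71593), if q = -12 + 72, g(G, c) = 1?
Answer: 20/989681 ≈ 2.0209e-5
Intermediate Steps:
B = 4
q = 60
A(M) = 1 + 2*M**2 (A(M) = (M**2 + M*M) + 1 = (M**2 + M**2) + 1 = 2*M**2 + 1 = 1 + 2*M**2)
1/((-91 + 1/q)*A(-11) + 71593) = 1/((-91 + 1/60)*(1 + 2*(-11)**2) + 71593) = 1/((-91 + 1/60)*(1 + 2*121) + 71593) = 1/(-5459*(1 + 242)/60 + 71593) = 1/(-5459/60*243 + 71593) = 1/(-442179/20 + 71593) = 1/(989681/20) = 20/989681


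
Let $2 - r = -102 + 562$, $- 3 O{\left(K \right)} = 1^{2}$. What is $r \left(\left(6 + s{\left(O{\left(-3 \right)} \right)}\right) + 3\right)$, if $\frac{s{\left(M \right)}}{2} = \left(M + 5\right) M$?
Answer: $- \frac{24274}{9} \approx -2697.1$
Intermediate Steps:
$O{\left(K \right)} = - \frac{1}{3}$ ($O{\left(K \right)} = - \frac{1^{2}}{3} = \left(- \frac{1}{3}\right) 1 = - \frac{1}{3}$)
$s{\left(M \right)} = 2 M \left(5 + M\right)$ ($s{\left(M \right)} = 2 \left(M + 5\right) M = 2 \left(5 + M\right) M = 2 M \left(5 + M\right)$)
$r = -458$ ($r = 2 - \left(-102 + 562\right) = 2 - 460 = -458$)
$r \left(\left(6 + s{\left(O{\left(-3 \right)} \right)}\right) + 3\right) = - 458 \left(\left(6 + 2 \left(- \frac{1}{3}\right) \left(5 - \frac{1}{3}\right)\right) + 3\right) = - 458 \left(\left(6 + 2 \left(- \frac{1}{3}\right) \frac{14}{3}\right) + 3\right) = - 458 \left(\left(6 - \frac{28}{9}\right) + 3\right) = - 458 \left(\frac{26}{9} + 3\right) = \left(-458\right) \frac{53}{9} = - \frac{24274}{9}$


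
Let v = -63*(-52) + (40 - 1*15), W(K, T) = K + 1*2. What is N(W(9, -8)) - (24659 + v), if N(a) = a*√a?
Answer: -27960 + 11*√11 ≈ -27924.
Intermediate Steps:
W(K, T) = 2 + K (W(K, T) = K + 2 = 2 + K)
v = 3301 (v = 3276 + (40 - 15) = 3276 + 25 = 3301)
N(a) = a^(3/2)
N(W(9, -8)) - (24659 + v) = (2 + 9)^(3/2) - (24659 + 3301) = 11^(3/2) - 1*27960 = 11*√11 - 27960 = -27960 + 11*√11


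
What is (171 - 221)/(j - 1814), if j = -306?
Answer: 5/212 ≈ 0.023585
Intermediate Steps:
(171 - 221)/(j - 1814) = (171 - 221)/(-306 - 1814) = -50/(-2120) = -50*(-1/2120) = 5/212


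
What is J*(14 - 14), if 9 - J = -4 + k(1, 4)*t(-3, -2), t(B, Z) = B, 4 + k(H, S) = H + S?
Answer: 0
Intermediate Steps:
k(H, S) = -4 + H + S (k(H, S) = -4 + (H + S) = -4 + H + S)
J = 16 (J = 9 - (-4 + (-4 + 1 + 4)*(-3)) = 9 - (-4 + 1*(-3)) = 9 - (-4 - 3) = 9 - 1*(-7) = 9 + 7 = 16)
J*(14 - 14) = 16*(14 - 14) = 16*0 = 0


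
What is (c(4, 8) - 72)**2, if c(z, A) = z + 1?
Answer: 4489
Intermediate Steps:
c(z, A) = 1 + z
(c(4, 8) - 72)**2 = ((1 + 4) - 72)**2 = (5 - 72)**2 = (-67)**2 = 4489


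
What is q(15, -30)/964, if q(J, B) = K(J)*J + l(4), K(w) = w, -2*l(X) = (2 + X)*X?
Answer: 213/964 ≈ 0.22095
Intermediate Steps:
l(X) = -X*(2 + X)/2 (l(X) = -(2 + X)*X/2 = -X*(2 + X)/2)
q(J, B) = -12 + J² (q(J, B) = J*J - ½*4*(2 + 4) = J² - ½*4*6 = J² - 12 = -12 + J²)
q(15, -30)/964 = (-12 + 15²)/964 = (-12 + 225)*(1/964) = 213*(1/964) = 213/964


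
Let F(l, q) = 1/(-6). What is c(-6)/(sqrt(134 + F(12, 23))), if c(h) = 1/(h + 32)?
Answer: sqrt(4818)/20878 ≈ 0.0033246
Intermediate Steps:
F(l, q) = -1/6
c(h) = 1/(32 + h)
c(-6)/(sqrt(134 + F(12, 23))) = 1/((32 - 6)*(sqrt(134 - 1/6))) = 1/(26*(sqrt(803/6))) = 1/(26*((sqrt(4818)/6))) = (sqrt(4818)/803)/26 = sqrt(4818)/20878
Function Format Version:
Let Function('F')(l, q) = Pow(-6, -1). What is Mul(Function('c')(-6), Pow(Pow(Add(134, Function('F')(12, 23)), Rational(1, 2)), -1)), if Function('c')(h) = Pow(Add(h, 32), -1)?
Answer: Mul(Rational(1, 20878), Pow(4818, Rational(1, 2))) ≈ 0.0033246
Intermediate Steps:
Function('F')(l, q) = Rational(-1, 6)
Function('c')(h) = Pow(Add(32, h), -1)
Mul(Function('c')(-6), Pow(Pow(Add(134, Function('F')(12, 23)), Rational(1, 2)), -1)) = Mul(Pow(Add(32, -6), -1), Pow(Pow(Add(134, Rational(-1, 6)), Rational(1, 2)), -1)) = Mul(Pow(26, -1), Pow(Pow(Rational(803, 6), Rational(1, 2)), -1)) = Mul(Rational(1, 26), Pow(Mul(Rational(1, 6), Pow(4818, Rational(1, 2))), -1)) = Mul(Rational(1, 26), Mul(Rational(1, 803), Pow(4818, Rational(1, 2)))) = Mul(Rational(1, 20878), Pow(4818, Rational(1, 2)))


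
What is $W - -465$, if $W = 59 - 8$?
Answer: $516$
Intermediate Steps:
$W = 51$ ($W = 59 - 8 = 51$)
$W - -465 = 51 - -465 = 51 + 465 = 516$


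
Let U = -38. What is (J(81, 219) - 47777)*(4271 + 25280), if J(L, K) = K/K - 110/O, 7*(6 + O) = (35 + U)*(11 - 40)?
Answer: -12711008038/9 ≈ -1.4123e+9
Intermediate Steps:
O = 45/7 (O = -6 + ((35 - 38)*(11 - 40))/7 = -6 + (-3*(-29))/7 = -6 + (1/7)*87 = -6 + 87/7 = 45/7 ≈ 6.4286)
J(L, K) = -145/9 (J(L, K) = K/K - 110/45/7 = 1 - 110*7/45 = 1 - 154/9 = -145/9)
(J(81, 219) - 47777)*(4271 + 25280) = (-145/9 - 47777)*(4271 + 25280) = -430138/9*29551 = -12711008038/9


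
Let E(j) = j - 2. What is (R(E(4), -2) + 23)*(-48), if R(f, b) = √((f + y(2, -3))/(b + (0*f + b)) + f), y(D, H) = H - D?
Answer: -1104 - 24*√11 ≈ -1183.6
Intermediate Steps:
E(j) = -2 + j
R(f, b) = √(f + (-5 + f)/(2*b)) (R(f, b) = √((f + (-3 - 1*2))/(b + (0*f + b)) + f) = √((f + (-3 - 2))/(b + (0 + b)) + f) = √((f - 5)/(b + b) + f) = √((-5 + f)/((2*b)) + f) = √((-5 + f)*(1/(2*b)) + f) = √((-5 + f)/(2*b) + f) = √(f + (-5 + f)/(2*b)))
(R(E(4), -2) + 23)*(-48) = (√2*√((-5 + (-2 + 4) + 2*(-2)*(-2 + 4))/(-2))/2 + 23)*(-48) = (√2*√(-(-5 + 2 + 2*(-2)*2)/2)/2 + 23)*(-48) = (√2*√(-(-5 + 2 - 8)/2)/2 + 23)*(-48) = (√2*√(-½*(-11))/2 + 23)*(-48) = (√2*√(11/2)/2 + 23)*(-48) = (√2*(√22/2)/2 + 23)*(-48) = (√11/2 + 23)*(-48) = (23 + √11/2)*(-48) = -1104 - 24*√11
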